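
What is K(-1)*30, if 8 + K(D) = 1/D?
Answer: -270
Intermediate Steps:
K(D) = -8 + 1/D
K(-1)*30 = (-8 + 1/(-1))*30 = (-8 - 1)*30 = -9*30 = -270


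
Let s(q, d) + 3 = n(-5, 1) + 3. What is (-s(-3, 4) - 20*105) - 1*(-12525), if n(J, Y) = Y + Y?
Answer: 10423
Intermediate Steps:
n(J, Y) = 2*Y
s(q, d) = 2 (s(q, d) = -3 + (2*1 + 3) = -3 + (2 + 3) = -3 + 5 = 2)
(-s(-3, 4) - 20*105) - 1*(-12525) = (-1*2 - 20*105) - 1*(-12525) = (-2 - 2100) + 12525 = -2102 + 12525 = 10423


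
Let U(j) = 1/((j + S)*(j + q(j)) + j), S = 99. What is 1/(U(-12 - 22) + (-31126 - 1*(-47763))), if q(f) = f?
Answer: 4454/74101197 ≈ 6.0107e-5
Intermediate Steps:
U(j) = 1/(j + 2*j*(99 + j)) (U(j) = 1/((j + 99)*(j + j) + j) = 1/((99 + j)*(2*j) + j) = 1/(2*j*(99 + j) + j) = 1/(j + 2*j*(99 + j)))
1/(U(-12 - 22) + (-31126 - 1*(-47763))) = 1/(1/((-12 - 22)*(199 + 2*(-12 - 22))) + (-31126 - 1*(-47763))) = 1/(1/((-34)*(199 + 2*(-34))) + (-31126 + 47763)) = 1/(-1/(34*(199 - 68)) + 16637) = 1/(-1/34/131 + 16637) = 1/(-1/34*1/131 + 16637) = 1/(-1/4454 + 16637) = 1/(74101197/4454) = 4454/74101197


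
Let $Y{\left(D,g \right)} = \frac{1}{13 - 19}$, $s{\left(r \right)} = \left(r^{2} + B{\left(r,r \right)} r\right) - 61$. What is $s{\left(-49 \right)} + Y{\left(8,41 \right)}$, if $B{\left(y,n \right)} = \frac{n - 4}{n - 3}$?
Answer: $\frac{357223}{156} \approx 2289.9$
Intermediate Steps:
$B{\left(y,n \right)} = \frac{-4 + n}{-3 + n}$
$s{\left(r \right)} = -61 + r^{2} + \frac{r \left(-4 + r\right)}{-3 + r}$ ($s{\left(r \right)} = \left(r^{2} + \frac{-4 + r}{-3 + r} r\right) - 61 = \left(r^{2} + \frac{r \left(-4 + r\right)}{-3 + r}\right) - 61 = -61 + r^{2} + \frac{r \left(-4 + r\right)}{-3 + r}$)
$Y{\left(D,g \right)} = - \frac{1}{6}$ ($Y{\left(D,g \right)} = \frac{1}{-6} = - \frac{1}{6}$)
$s{\left(-49 \right)} + Y{\left(8,41 \right)} = \frac{- 49 \left(-4 - 49\right) + \left(-61 + \left(-49\right)^{2}\right) \left(-3 - 49\right)}{-3 - 49} - \frac{1}{6} = \frac{\left(-49\right) \left(-53\right) + \left(-61 + 2401\right) \left(-52\right)}{-52} - \frac{1}{6} = - \frac{2597 + 2340 \left(-52\right)}{52} - \frac{1}{6} = - \frac{2597 - 121680}{52} - \frac{1}{6} = \left(- \frac{1}{52}\right) \left(-119083\right) - \frac{1}{6} = \frac{119083}{52} - \frac{1}{6} = \frac{357223}{156}$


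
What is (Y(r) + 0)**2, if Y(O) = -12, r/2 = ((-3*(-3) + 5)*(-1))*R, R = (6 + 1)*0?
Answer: 144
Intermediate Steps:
R = 0 (R = 7*0 = 0)
r = 0 (r = 2*(((-3*(-3) + 5)*(-1))*0) = 2*(((9 + 5)*(-1))*0) = 2*((14*(-1))*0) = 2*(-14*0) = 2*0 = 0)
(Y(r) + 0)**2 = (-12 + 0)**2 = (-12)**2 = 144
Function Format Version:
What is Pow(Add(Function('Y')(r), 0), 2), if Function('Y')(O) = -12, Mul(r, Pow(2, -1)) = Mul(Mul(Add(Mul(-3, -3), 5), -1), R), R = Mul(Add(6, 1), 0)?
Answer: 144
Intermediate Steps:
R = 0 (R = Mul(7, 0) = 0)
r = 0 (r = Mul(2, Mul(Mul(Add(Mul(-3, -3), 5), -1), 0)) = Mul(2, Mul(Mul(Add(9, 5), -1), 0)) = Mul(2, Mul(Mul(14, -1), 0)) = Mul(2, Mul(-14, 0)) = Mul(2, 0) = 0)
Pow(Add(Function('Y')(r), 0), 2) = Pow(Add(-12, 0), 2) = Pow(-12, 2) = 144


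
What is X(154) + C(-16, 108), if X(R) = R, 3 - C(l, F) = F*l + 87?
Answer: 1798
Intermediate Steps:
C(l, F) = -84 - F*l (C(l, F) = 3 - (F*l + 87) = 3 - (87 + F*l) = 3 + (-87 - F*l) = -84 - F*l)
X(154) + C(-16, 108) = 154 + (-84 - 1*108*(-16)) = 154 + (-84 + 1728) = 154 + 1644 = 1798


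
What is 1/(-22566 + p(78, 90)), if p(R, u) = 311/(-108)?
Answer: -108/2437439 ≈ -4.4309e-5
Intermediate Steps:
p(R, u) = -311/108 (p(R, u) = 311*(-1/108) = -311/108)
1/(-22566 + p(78, 90)) = 1/(-22566 - 311/108) = 1/(-2437439/108) = -108/2437439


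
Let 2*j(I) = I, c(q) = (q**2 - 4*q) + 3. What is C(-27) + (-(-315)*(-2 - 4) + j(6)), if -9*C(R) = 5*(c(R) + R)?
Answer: -7016/3 ≈ -2338.7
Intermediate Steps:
c(q) = 3 + q**2 - 4*q
j(I) = I/2
C(R) = -5/3 - 5*R**2/9 + 5*R/3 (C(R) = -5*((3 + R**2 - 4*R) + R)/9 = -5*(3 + R**2 - 3*R)/9 = -(15 - 15*R + 5*R**2)/9 = -5/3 - 5*R**2/9 + 5*R/3)
C(-27) + (-(-315)*(-2 - 4) + j(6)) = (-5/3 - 5/9*(-27)**2 + (5/3)*(-27)) + (-(-315)*(-2 - 4) + (1/2)*6) = (-5/3 - 5/9*729 - 45) + (-(-315)*(-6) + 3) = (-5/3 - 405 - 45) + (-105*18 + 3) = -1355/3 + (-1890 + 3) = -1355/3 - 1887 = -7016/3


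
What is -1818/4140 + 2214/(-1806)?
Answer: -115271/69230 ≈ -1.6650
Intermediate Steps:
-1818/4140 + 2214/(-1806) = -1818*1/4140 + 2214*(-1/1806) = -101/230 - 369/301 = -115271/69230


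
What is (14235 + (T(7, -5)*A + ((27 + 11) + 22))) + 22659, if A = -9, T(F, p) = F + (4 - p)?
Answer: 36810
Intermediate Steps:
T(F, p) = 4 + F - p
(14235 + (T(7, -5)*A + ((27 + 11) + 22))) + 22659 = (14235 + ((4 + 7 - 1*(-5))*(-9) + ((27 + 11) + 22))) + 22659 = (14235 + ((4 + 7 + 5)*(-9) + (38 + 22))) + 22659 = (14235 + (16*(-9) + 60)) + 22659 = (14235 + (-144 + 60)) + 22659 = (14235 - 84) + 22659 = 14151 + 22659 = 36810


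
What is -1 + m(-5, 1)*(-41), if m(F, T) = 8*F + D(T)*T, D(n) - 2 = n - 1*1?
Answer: 1557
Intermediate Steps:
D(n) = 1 + n (D(n) = 2 + (n - 1*1) = 2 + (n - 1) = 2 + (-1 + n) = 1 + n)
m(F, T) = 8*F + T*(1 + T) (m(F, T) = 8*F + (1 + T)*T = 8*F + T*(1 + T))
-1 + m(-5, 1)*(-41) = -1 + (8*(-5) + 1*(1 + 1))*(-41) = -1 + (-40 + 1*2)*(-41) = -1 + (-40 + 2)*(-41) = -1 - 38*(-41) = -1 + 1558 = 1557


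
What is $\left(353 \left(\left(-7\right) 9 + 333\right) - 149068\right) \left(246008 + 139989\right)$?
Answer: $-20750426726$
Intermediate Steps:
$\left(353 \left(\left(-7\right) 9 + 333\right) - 149068\right) \left(246008 + 139989\right) = \left(353 \left(-63 + 333\right) - 149068\right) 385997 = \left(353 \cdot 270 - 149068\right) 385997 = \left(95310 - 149068\right) 385997 = \left(-53758\right) 385997 = -20750426726$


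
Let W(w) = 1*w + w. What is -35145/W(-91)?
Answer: 35145/182 ≈ 193.10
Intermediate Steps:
W(w) = 2*w (W(w) = w + w = 2*w)
-35145/W(-91) = -35145/(2*(-91)) = -35145/(-182) = -35145*(-1/182) = 35145/182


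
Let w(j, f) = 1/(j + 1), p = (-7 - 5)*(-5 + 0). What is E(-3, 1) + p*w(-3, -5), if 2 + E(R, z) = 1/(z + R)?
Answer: -65/2 ≈ -32.500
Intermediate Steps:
p = 60 (p = -12*(-5) = 60)
w(j, f) = 1/(1 + j)
E(R, z) = -2 + 1/(R + z) (E(R, z) = -2 + 1/(z + R) = -2 + 1/(R + z))
E(-3, 1) + p*w(-3, -5) = (1 - 2*(-3) - 2*1)/(-3 + 1) + 60/(1 - 3) = (1 + 6 - 2)/(-2) + 60/(-2) = -½*5 + 60*(-½) = -5/2 - 30 = -65/2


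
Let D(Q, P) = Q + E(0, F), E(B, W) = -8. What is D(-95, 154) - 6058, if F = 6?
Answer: -6161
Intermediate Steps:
D(Q, P) = -8 + Q (D(Q, P) = Q - 8 = -8 + Q)
D(-95, 154) - 6058 = (-8 - 95) - 6058 = -103 - 6058 = -6161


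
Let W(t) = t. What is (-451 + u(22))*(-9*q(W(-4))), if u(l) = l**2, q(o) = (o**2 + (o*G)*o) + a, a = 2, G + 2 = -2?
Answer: 13662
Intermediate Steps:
G = -4 (G = -2 - 2 = -4)
q(o) = 2 - 3*o**2 (q(o) = (o**2 + (o*(-4))*o) + 2 = (o**2 + (-4*o)*o) + 2 = (o**2 - 4*o**2) + 2 = -3*o**2 + 2 = 2 - 3*o**2)
(-451 + u(22))*(-9*q(W(-4))) = (-451 + 22**2)*(-9*(2 - 3*(-4)**2)) = (-451 + 484)*(-9*(2 - 3*16)) = 33*(-9*(2 - 48)) = 33*(-9*(-46)) = 33*414 = 13662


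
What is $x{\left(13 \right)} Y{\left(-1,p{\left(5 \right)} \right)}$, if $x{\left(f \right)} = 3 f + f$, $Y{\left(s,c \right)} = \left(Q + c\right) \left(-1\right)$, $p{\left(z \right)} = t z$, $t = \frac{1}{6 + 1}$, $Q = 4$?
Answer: $- \frac{1716}{7} \approx -245.14$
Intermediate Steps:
$t = \frac{1}{7} \approx 0.14286$
$p{\left(z \right)} = \frac{z}{7}$
$Y{\left(s,c \right)} = -4 - c$ ($Y{\left(s,c \right)} = \left(4 + c\right) \left(-1\right) = -4 - c$)
$x{\left(f \right)} = 4 f$
$x{\left(13 \right)} Y{\left(-1,p{\left(5 \right)} \right)} = 4 \cdot 13 \left(-4 - \frac{1}{7} \cdot 5\right) = 52 \left(-4 - \frac{5}{7}\right) = 52 \left(- \frac{33}{7}\right) = - \frac{1716}{7}$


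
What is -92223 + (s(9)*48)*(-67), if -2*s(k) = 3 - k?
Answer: -101871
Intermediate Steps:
s(k) = -3/2 + k/2 (s(k) = -(3 - k)/2 = -3/2 + k/2)
-92223 + (s(9)*48)*(-67) = -92223 + ((-3/2 + (1/2)*9)*48)*(-67) = -92223 + ((-3/2 + 9/2)*48)*(-67) = -92223 + (3*48)*(-67) = -92223 + 144*(-67) = -92223 - 9648 = -101871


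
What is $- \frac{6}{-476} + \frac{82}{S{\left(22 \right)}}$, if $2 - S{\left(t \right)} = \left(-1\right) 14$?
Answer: $\frac{4891}{952} \approx 5.1376$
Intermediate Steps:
$S{\left(t \right)} = 16$ ($S{\left(t \right)} = 2 - \left(-1\right) 14 = 2 - -14 = 2 + 14 = 16$)
$- \frac{6}{-476} + \frac{82}{S{\left(22 \right)}} = - \frac{6}{-476} + \frac{82}{16} = \left(-6\right) \left(- \frac{1}{476}\right) + 82 \cdot \frac{1}{16} = \frac{3}{238} + \frac{41}{8} = \frac{4891}{952}$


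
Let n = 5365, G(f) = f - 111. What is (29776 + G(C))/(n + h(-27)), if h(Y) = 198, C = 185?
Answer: 29850/5563 ≈ 5.3658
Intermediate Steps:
G(f) = -111 + f
(29776 + G(C))/(n + h(-27)) = (29776 + (-111 + 185))/(5365 + 198) = (29776 + 74)/5563 = 29850*(1/5563) = 29850/5563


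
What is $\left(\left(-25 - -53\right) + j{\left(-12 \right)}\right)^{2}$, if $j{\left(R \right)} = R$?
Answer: $256$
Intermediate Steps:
$\left(\left(-25 - -53\right) + j{\left(-12 \right)}\right)^{2} = \left(\left(-25 - -53\right) - 12\right)^{2} = \left(\left(-25 + 53\right) - 12\right)^{2} = \left(28 - 12\right)^{2} = 16^{2} = 256$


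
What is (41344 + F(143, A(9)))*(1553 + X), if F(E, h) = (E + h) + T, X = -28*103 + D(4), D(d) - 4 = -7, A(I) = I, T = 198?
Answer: -55619796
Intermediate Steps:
D(d) = -3 (D(d) = 4 - 7 = -3)
X = -2887 (X = -28*103 - 3 = -2884 - 3 = -2887)
F(E, h) = 198 + E + h (F(E, h) = (E + h) + 198 = 198 + E + h)
(41344 + F(143, A(9)))*(1553 + X) = (41344 + (198 + 143 + 9))*(1553 - 2887) = (41344 + 350)*(-1334) = 41694*(-1334) = -55619796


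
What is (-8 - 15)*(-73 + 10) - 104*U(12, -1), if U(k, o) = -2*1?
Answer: 1657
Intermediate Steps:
U(k, o) = -2
(-8 - 15)*(-73 + 10) - 104*U(12, -1) = (-8 - 15)*(-73 + 10) - 104*(-2) = -23*(-63) + 208 = 1449 + 208 = 1657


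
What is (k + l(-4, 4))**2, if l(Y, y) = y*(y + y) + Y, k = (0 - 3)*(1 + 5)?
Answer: 100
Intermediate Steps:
k = -18 (k = -3*6 = -18)
l(Y, y) = Y + 2*y**2 (l(Y, y) = y*(2*y) + Y = 2*y**2 + Y = Y + 2*y**2)
(k + l(-4, 4))**2 = (-18 + (-4 + 2*4**2))**2 = (-18 + (-4 + 2*16))**2 = (-18 + (-4 + 32))**2 = (-18 + 28)**2 = 10**2 = 100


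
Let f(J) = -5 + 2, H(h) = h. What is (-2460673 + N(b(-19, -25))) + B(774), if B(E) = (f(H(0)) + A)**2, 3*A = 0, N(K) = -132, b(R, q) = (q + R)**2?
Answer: -2460796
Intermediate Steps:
f(J) = -3
b(R, q) = (R + q)**2
A = 0 (A = (1/3)*0 = 0)
B(E) = 9 (B(E) = (-3 + 0)**2 = (-3)**2 = 9)
(-2460673 + N(b(-19, -25))) + B(774) = (-2460673 - 132) + 9 = -2460805 + 9 = -2460796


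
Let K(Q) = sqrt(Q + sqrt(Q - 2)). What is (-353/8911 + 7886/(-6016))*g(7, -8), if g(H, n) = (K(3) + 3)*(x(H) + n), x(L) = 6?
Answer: 180989485/13402144 ≈ 13.505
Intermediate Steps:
K(Q) = sqrt(Q + sqrt(-2 + Q))
g(H, n) = 30 + 5*n (g(H, n) = (sqrt(3 + sqrt(-2 + 3)) + 3)*(6 + n) = (sqrt(3 + sqrt(1)) + 3)*(6 + n) = (sqrt(3 + 1) + 3)*(6 + n) = (sqrt(4) + 3)*(6 + n) = (2 + 3)*(6 + n) = 5*(6 + n) = 30 + 5*n)
(-353/8911 + 7886/(-6016))*g(7, -8) = (-353/8911 + 7886/(-6016))*(30 + 5*(-8)) = (-353*1/8911 + 7886*(-1/6016))*(30 - 40) = (-353/8911 - 3943/3008)*(-10) = -36197897/26804288*(-10) = 180989485/13402144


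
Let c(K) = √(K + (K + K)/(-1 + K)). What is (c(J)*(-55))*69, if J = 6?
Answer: -759*√210 ≈ -10999.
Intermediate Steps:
c(K) = √(K + 2*K/(-1 + K)) (c(K) = √(K + (2*K)/(-1 + K)) = √(K + 2*K/(-1 + K)))
(c(J)*(-55))*69 = (√(6*(1 + 6)/(-1 + 6))*(-55))*69 = (√(6*7/5)*(-55))*69 = (√(6*(⅕)*7)*(-55))*69 = (√(42/5)*(-55))*69 = ((√210/5)*(-55))*69 = -11*√210*69 = -759*√210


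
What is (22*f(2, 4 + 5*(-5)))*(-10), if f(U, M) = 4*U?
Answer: -1760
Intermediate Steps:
(22*f(2, 4 + 5*(-5)))*(-10) = (22*(4*2))*(-10) = (22*8)*(-10) = 176*(-10) = -1760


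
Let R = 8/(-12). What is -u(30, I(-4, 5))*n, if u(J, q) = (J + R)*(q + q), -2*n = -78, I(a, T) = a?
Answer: 9152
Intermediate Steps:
n = 39 (n = -½*(-78) = 39)
R = -⅔ (R = 8*(-1/12) = -⅔ ≈ -0.66667)
u(J, q) = 2*q*(-⅔ + J) (u(J, q) = (J - ⅔)*(q + q) = (-⅔ + J)*(2*q) = 2*q*(-⅔ + J))
-u(30, I(-4, 5))*n = -(⅔)*(-4)*(-2 + 3*30)*39 = -(⅔)*(-4)*(-2 + 90)*39 = -(⅔)*(-4)*88*39 = -(-704)*39/3 = -1*(-9152) = 9152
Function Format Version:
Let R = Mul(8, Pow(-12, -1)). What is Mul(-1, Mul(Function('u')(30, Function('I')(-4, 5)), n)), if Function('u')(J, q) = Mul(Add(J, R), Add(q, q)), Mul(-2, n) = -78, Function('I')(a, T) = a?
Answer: 9152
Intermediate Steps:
n = 39 (n = Mul(Rational(-1, 2), -78) = 39)
R = Rational(-2, 3) (R = Mul(8, Rational(-1, 12)) = Rational(-2, 3) ≈ -0.66667)
Function('u')(J, q) = Mul(2, q, Add(Rational(-2, 3), J)) (Function('u')(J, q) = Mul(Add(J, Rational(-2, 3)), Add(q, q)) = Mul(Add(Rational(-2, 3), J), Mul(2, q)) = Mul(2, q, Add(Rational(-2, 3), J)))
Mul(-1, Mul(Function('u')(30, Function('I')(-4, 5)), n)) = Mul(-1, Mul(Mul(Rational(2, 3), -4, Add(-2, Mul(3, 30))), 39)) = Mul(-1, Mul(Mul(Rational(2, 3), -4, Add(-2, 90)), 39)) = Mul(-1, Mul(Mul(Rational(2, 3), -4, 88), 39)) = Mul(-1, Mul(Rational(-704, 3), 39)) = Mul(-1, -9152) = 9152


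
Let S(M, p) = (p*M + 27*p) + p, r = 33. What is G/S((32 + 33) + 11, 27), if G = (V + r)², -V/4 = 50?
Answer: 27889/2808 ≈ 9.9320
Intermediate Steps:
S(M, p) = 28*p + M*p (S(M, p) = (M*p + 27*p) + p = (27*p + M*p) + p = 28*p + M*p)
V = -200 (V = -4*50 = -200)
G = 27889 (G = (-200 + 33)² = (-167)² = 27889)
G/S((32 + 33) + 11, 27) = 27889/((27*(28 + ((32 + 33) + 11)))) = 27889/((27*(28 + (65 + 11)))) = 27889/((27*(28 + 76))) = 27889/((27*104)) = 27889/2808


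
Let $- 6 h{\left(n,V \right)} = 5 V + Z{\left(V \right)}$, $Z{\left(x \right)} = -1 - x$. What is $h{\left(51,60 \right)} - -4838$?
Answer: $\frac{28789}{6} \approx 4798.2$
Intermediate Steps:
$h{\left(n,V \right)} = \frac{1}{6} - \frac{2 V}{3}$ ($h{\left(n,V \right)} = - \frac{5 V - \left(1 + V\right)}{6} = - \frac{-1 + 4 V}{6} = \frac{1}{6} - \frac{2 V}{3}$)
$h{\left(51,60 \right)} - -4838 = \left(\frac{1}{6} - 40\right) - -4838 = \left(\frac{1}{6} - 40\right) + 4838 = - \frac{239}{6} + 4838 = \frac{28789}{6}$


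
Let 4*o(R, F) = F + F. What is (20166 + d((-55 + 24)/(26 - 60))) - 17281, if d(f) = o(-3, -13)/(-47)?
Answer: 271203/94 ≈ 2885.1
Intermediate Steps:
o(R, F) = F/2 (o(R, F) = (F + F)/4 = (2*F)/4 = F/2)
d(f) = 13/94 (d(f) = ((½)*(-13))/(-47) = -13/2*(-1/47) = 13/94)
(20166 + d((-55 + 24)/(26 - 60))) - 17281 = (20166 + 13/94) - 17281 = 1895617/94 - 17281 = 271203/94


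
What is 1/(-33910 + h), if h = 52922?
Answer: 1/19012 ≈ 5.2598e-5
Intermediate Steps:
1/(-33910 + h) = 1/(-33910 + 52922) = 1/19012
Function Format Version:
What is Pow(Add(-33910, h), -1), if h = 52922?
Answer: Rational(1, 19012) ≈ 5.2598e-5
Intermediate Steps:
Pow(Add(-33910, h), -1) = Pow(Add(-33910, 52922), -1) = Pow(19012, -1) = Rational(1, 19012)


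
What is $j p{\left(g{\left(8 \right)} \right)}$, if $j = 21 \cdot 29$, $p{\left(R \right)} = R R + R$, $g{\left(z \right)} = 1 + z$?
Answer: $54810$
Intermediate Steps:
$p{\left(R \right)} = R + R^{2}$ ($p{\left(R \right)} = R^{2} + R = R + R^{2}$)
$j = 609$
$j p{\left(g{\left(8 \right)} \right)} = 609 \left(1 + 8\right) \left(1 + \left(1 + 8\right)\right) = 609 \cdot 9 \left(1 + 9\right) = 609 \cdot 9 \cdot 10 = 609 \cdot 90 = 54810$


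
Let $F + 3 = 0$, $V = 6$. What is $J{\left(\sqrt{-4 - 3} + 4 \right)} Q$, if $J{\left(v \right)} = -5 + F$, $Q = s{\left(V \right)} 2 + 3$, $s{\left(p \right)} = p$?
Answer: $-120$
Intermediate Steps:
$F = -3$ ($F = -3 + 0 = -3$)
$Q = 15$ ($Q = 6 \cdot 2 + 3 = 12 + 3 = 15$)
$J{\left(v \right)} = -8$ ($J{\left(v \right)} = -5 - 3 = -8$)
$J{\left(\sqrt{-4 - 3} + 4 \right)} Q = \left(-8\right) 15 = -120$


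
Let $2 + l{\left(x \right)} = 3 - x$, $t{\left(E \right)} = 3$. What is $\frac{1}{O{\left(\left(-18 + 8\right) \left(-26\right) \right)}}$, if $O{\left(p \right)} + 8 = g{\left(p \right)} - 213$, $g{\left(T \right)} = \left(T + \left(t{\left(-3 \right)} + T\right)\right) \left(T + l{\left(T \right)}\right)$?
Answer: $\frac{1}{302} \approx 0.0033113$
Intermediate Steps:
$l{\left(x \right)} = 1 - x$ ($l{\left(x \right)} = -2 - \left(-3 + x\right) = 1 - x$)
$g{\left(T \right)} = 3 + 2 T$ ($g{\left(T \right)} = \left(T + \left(3 + T\right)\right) \left(T - \left(-1 + T\right)\right) = \left(3 + 2 T\right) 1 = 3 + 2 T$)
$O{\left(p \right)} = -218 + 2 p$ ($O{\left(p \right)} = -8 + \left(\left(3 + 2 p\right) - 213\right) = -8 + \left(-210 + 2 p\right) = -218 + 2 p$)
$\frac{1}{O{\left(\left(-18 + 8\right) \left(-26\right) \right)}} = \frac{1}{-218 + 2 \left(-18 + 8\right) \left(-26\right)} = \frac{1}{-218 + 2 \left(\left(-10\right) \left(-26\right)\right)} = \frac{1}{-218 + 2 \cdot 260} = \frac{1}{-218 + 520} = \frac{1}{302}$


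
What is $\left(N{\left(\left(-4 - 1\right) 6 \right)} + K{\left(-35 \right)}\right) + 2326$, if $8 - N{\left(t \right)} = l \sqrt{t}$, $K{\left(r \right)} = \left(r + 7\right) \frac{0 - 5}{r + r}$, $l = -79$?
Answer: $2332 + 79 i \sqrt{30} \approx 2332.0 + 432.7 i$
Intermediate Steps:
$K{\left(r \right)} = - \frac{5 \left(7 + r\right)}{2 r}$ ($K{\left(r \right)} = \left(7 + r\right) \left(- \frac{5}{2 r}\right) = - \frac{5 \left(7 + r\right)}{2 r}$)
$N{\left(t \right)} = 8 + 79 \sqrt{t}$ ($N{\left(t \right)} = 8 - - 79 \sqrt{t} = 8 + 79 \sqrt{t}$)
$\left(N{\left(\left(-4 - 1\right) 6 \right)} + K{\left(-35 \right)}\right) + 2326 = \left(\left(8 + 79 \sqrt{\left(-4 - 1\right) 6}\right) + \frac{5 \left(-7 - -35\right)}{2 \left(-35\right)}\right) + 2326 = \left(\left(8 + 79 \sqrt{\left(-5\right) 6}\right) + \frac{5}{2} \left(- \frac{1}{35}\right) \left(-7 + 35\right)\right) + 2326 = \left(\left(8 + 79 \sqrt{-30}\right) + \frac{5}{2} \left(- \frac{1}{35}\right) 28\right) + 2326 = \left(\left(8 + 79 i \sqrt{30}\right) - 2\right) + 2326 = \left(6 + 79 i \sqrt{30}\right) + 2326 = 2332 + 79 i \sqrt{30}$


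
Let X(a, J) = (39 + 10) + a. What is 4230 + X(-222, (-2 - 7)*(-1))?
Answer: 4057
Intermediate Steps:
X(a, J) = 49 + a
4230 + X(-222, (-2 - 7)*(-1)) = 4230 + (49 - 222) = 4230 - 173 = 4057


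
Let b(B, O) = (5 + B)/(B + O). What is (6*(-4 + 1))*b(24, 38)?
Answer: -261/31 ≈ -8.4194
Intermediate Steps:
b(B, O) = (5 + B)/(B + O)
(6*(-4 + 1))*b(24, 38) = (6*(-4 + 1))*((5 + 24)/(24 + 38)) = (6*(-3))*(29/62) = -9*29/31 = -18*29/62 = -261/31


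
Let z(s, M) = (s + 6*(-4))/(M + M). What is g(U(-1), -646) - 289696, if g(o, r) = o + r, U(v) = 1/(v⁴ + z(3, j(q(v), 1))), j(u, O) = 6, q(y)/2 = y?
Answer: -871030/3 ≈ -2.9034e+5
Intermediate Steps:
q(y) = 2*y
z(s, M) = (-24 + s)/(2*M) (z(s, M) = (s - 24)/((2*M)) = (-24 + s)*(1/(2*M)) = (-24 + s)/(2*M))
U(v) = 1/(-7/4 + v⁴) (U(v) = 1/(v⁴ + (½)*(-24 + 3)/6) = 1/(v⁴ + (½)*(⅙)*(-21)) = 1/(v⁴ - 7/4) = 1/(-7/4 + v⁴))
g(U(-1), -646) - 289696 = (4/(-7 + 4*(-1)⁴) - 646) - 289696 = (4/(-7 + 4*1) - 646) - 289696 = (4/(-7 + 4) - 646) - 289696 = (4/(-3) - 646) - 289696 = (4*(-⅓) - 646) - 289696 = (-4/3 - 646) - 289696 = -1942/3 - 289696 = -871030/3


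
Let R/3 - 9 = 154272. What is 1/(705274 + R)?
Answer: 1/1168117 ≈ 8.5608e-7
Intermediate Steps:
R = 462843 (R = 27 + 3*154272 = 27 + 462816 = 462843)
1/(705274 + R) = 1/(705274 + 462843) = 1/1168117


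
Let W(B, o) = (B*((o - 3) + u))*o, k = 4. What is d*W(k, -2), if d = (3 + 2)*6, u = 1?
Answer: 960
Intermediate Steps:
d = 30 (d = 5*6 = 30)
W(B, o) = B*o*(-2 + o) (W(B, o) = (B*((o - 3) + 1))*o = (B*((-3 + o) + 1))*o = (B*(-2 + o))*o = B*o*(-2 + o))
d*W(k, -2) = 30*(4*(-2)*(-2 - 2)) = 30*(4*(-2)*(-4)) = 30*32 = 960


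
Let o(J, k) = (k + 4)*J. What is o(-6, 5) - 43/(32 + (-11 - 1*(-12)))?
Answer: -1825/33 ≈ -55.303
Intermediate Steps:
o(J, k) = J*(4 + k) (o(J, k) = (4 + k)*J = J*(4 + k))
o(-6, 5) - 43/(32 + (-11 - 1*(-12))) = -6*(4 + 5) - 43/(32 + (-11 - 1*(-12))) = -6*9 - 43/(32 + (-11 + 12)) = -54 - 43/(32 + 1) = -54 - 43/33 = -1825/33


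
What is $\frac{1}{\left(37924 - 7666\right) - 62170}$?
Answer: $- \frac{1}{31912} \approx -3.1336 \cdot 10^{-5}$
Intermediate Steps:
$\frac{1}{\left(37924 - 7666\right) - 62170} = \frac{1}{30258 - 62170} = \frac{1}{-31912} = - \frac{1}{31912}$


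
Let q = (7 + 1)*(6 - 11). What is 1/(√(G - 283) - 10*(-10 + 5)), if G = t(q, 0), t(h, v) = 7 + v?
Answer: -I/(-50*I + 2*√69) ≈ 0.018012 - 0.0059846*I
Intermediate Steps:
q = -40 (q = 8*(-5) = -40)
G = 7 (G = 7 + 0 = 7)
1/(√(G - 283) - 10*(-10 + 5)) = 1/(√(7 - 283) - 10*(-10 + 5)) = 1/(√(-276) - 10*(-5)) = 1/(2*I*√69 + 50) = 1/(50 + 2*I*√69)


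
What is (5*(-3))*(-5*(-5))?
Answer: -375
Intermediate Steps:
(5*(-3))*(-5*(-5)) = -15*25 = -375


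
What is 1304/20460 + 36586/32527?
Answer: 17976472/15125055 ≈ 1.1885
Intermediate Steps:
1304/20460 + 36586/32527 = 1304*(1/20460) + 36586*(1/32527) = 326/5115 + 3326/2957 = 17976472/15125055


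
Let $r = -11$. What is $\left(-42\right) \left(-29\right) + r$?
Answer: $1207$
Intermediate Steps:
$\left(-42\right) \left(-29\right) + r = \left(-42\right) \left(-29\right) - 11 = 1218 - 11 = 1207$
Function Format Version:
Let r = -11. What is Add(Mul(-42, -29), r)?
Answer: 1207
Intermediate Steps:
Add(Mul(-42, -29), r) = Add(Mul(-42, -29), -11) = Add(1218, -11) = 1207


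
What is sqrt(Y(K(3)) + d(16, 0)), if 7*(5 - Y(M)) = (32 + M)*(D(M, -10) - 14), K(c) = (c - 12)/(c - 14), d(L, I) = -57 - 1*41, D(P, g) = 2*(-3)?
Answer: sqrt(4543)/77 ≈ 0.87535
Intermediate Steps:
D(P, g) = -6
d(L, I) = -98 (d(L, I) = -57 - 41 = -98)
K(c) = (-12 + c)/(-14 + c)
Y(M) = 675/7 + 20*M/7 (Y(M) = 5 - (32 + M)*(-6 - 14)/7 = 5 - (32 + M)*(-20)/7 = 5 - (-640 - 20*M)/7 = 5 + (640/7 + 20*M/7) = 675/7 + 20*M/7)
sqrt(Y(K(3)) + d(16, 0)) = sqrt((675/7 + 20*((-12 + 3)/(-14 + 3))/7) - 98) = sqrt((675/7 + 20*(-9/(-11))/7) - 98) = sqrt((675/7 + 20*(-1/11*(-9))/7) - 98) = sqrt((675/7 + (20/7)*(9/11)) - 98) = sqrt((675/7 + 180/77) - 98) = sqrt(7605/77 - 98) = sqrt(59/77) = sqrt(4543)/77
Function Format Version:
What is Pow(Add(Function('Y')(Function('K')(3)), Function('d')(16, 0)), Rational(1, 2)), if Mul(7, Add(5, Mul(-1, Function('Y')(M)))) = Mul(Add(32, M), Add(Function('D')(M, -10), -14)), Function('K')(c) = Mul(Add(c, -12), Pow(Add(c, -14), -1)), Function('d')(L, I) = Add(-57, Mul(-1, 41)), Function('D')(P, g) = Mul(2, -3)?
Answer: Mul(Rational(1, 77), Pow(4543, Rational(1, 2))) ≈ 0.87535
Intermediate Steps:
Function('D')(P, g) = -6
Function('d')(L, I) = -98 (Function('d')(L, I) = Add(-57, -41) = -98)
Function('K')(c) = Mul(Pow(Add(-14, c), -1), Add(-12, c)) (Function('K')(c) = Mul(Add(-12, c), Pow(Add(-14, c), -1)) = Mul(Pow(Add(-14, c), -1), Add(-12, c)))
Function('Y')(M) = Add(Rational(675, 7), Mul(Rational(20, 7), M)) (Function('Y')(M) = Add(5, Mul(Rational(-1, 7), Mul(Add(32, M), Add(-6, -14)))) = Add(5, Mul(Rational(-1, 7), Mul(Add(32, M), -20))) = Add(5, Mul(Rational(-1, 7), Add(-640, Mul(-20, M)))) = Add(5, Add(Rational(640, 7), Mul(Rational(20, 7), M))) = Add(Rational(675, 7), Mul(Rational(20, 7), M)))
Pow(Add(Function('Y')(Function('K')(3)), Function('d')(16, 0)), Rational(1, 2)) = Pow(Add(Add(Rational(675, 7), Mul(Rational(20, 7), Mul(Pow(Add(-14, 3), -1), Add(-12, 3)))), -98), Rational(1, 2)) = Pow(Add(Add(Rational(675, 7), Mul(Rational(20, 7), Mul(Pow(-11, -1), -9))), -98), Rational(1, 2)) = Pow(Add(Add(Rational(675, 7), Mul(Rational(20, 7), Mul(Rational(-1, 11), -9))), -98), Rational(1, 2)) = Pow(Add(Add(Rational(675, 7), Mul(Rational(20, 7), Rational(9, 11))), -98), Rational(1, 2)) = Pow(Add(Add(Rational(675, 7), Rational(180, 77)), -98), Rational(1, 2)) = Pow(Add(Rational(7605, 77), -98), Rational(1, 2)) = Pow(Rational(59, 77), Rational(1, 2)) = Mul(Rational(1, 77), Pow(4543, Rational(1, 2)))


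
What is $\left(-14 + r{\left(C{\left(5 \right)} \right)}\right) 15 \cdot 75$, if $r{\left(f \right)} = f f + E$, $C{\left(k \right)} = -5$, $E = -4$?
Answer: $7875$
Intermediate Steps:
$r{\left(f \right)} = -4 + f^{2}$ ($r{\left(f \right)} = f f - 4 = f^{2} - 4 = -4 + f^{2}$)
$\left(-14 + r{\left(C{\left(5 \right)} \right)}\right) 15 \cdot 75 = \left(-14 - \left(4 - \left(-5\right)^{2}\right)\right) 15 \cdot 75 = \left(-14 + \left(-4 + 25\right)\right) 15 \cdot 75 = \left(-14 + 21\right) 15 \cdot 75 = 7 \cdot 15 \cdot 75 = 105 \cdot 75 = 7875$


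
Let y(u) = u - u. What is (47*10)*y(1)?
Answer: 0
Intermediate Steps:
y(u) = 0
(47*10)*y(1) = (47*10)*0 = 470*0 = 0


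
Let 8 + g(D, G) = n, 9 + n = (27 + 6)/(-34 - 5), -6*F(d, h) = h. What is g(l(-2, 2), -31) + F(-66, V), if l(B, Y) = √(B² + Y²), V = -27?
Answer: -347/26 ≈ -13.346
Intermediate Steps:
F(d, h) = -h/6
n = -128/13 (n = -9 + (27 + 6)/(-34 - 5) = -9 + 33/(-39) = -9 + 33*(-1/39) = -9 - 11/13 = -128/13 ≈ -9.8462)
g(D, G) = -232/13 (g(D, G) = -8 - 128/13 = -232/13)
g(l(-2, 2), -31) + F(-66, V) = -232/13 - ⅙*(-27) = -232/13 + 9/2 = -347/26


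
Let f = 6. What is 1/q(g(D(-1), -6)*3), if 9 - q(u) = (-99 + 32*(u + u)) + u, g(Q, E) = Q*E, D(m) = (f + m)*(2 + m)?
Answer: 1/5958 ≈ 0.00016784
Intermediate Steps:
D(m) = (2 + m)*(6 + m) (D(m) = (6 + m)*(2 + m) = (2 + m)*(6 + m))
g(Q, E) = E*Q
q(u) = 108 - 65*u (q(u) = 9 - ((-99 + 32*(u + u)) + u) = 9 - ((-99 + 32*(2*u)) + u) = 9 - ((-99 + 64*u) + u) = 9 - (-99 + 65*u) = 9 + (99 - 65*u) = 108 - 65*u)
1/q(g(D(-1), -6)*3) = 1/(108 - 65*(-6*(12 + (-1)**2 + 8*(-1)))*3) = 1/(108 - 65*(-6*(12 + 1 - 8))*3) = 1/(108 - 65*(-6*5)*3) = 1/(108 - (-1950)*3) = 1/(108 - 65*(-90)) = 1/(108 + 5850) = 1/5958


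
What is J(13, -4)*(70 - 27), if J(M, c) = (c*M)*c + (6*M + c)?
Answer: 12126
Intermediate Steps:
J(M, c) = c + 6*M + M*c² (J(M, c) = (M*c)*c + (c + 6*M) = M*c² + (c + 6*M) = c + 6*M + M*c²)
J(13, -4)*(70 - 27) = (-4 + 6*13 + 13*(-4)²)*(70 - 27) = (-4 + 78 + 13*16)*43 = (-4 + 78 + 208)*43 = 282*43 = 12126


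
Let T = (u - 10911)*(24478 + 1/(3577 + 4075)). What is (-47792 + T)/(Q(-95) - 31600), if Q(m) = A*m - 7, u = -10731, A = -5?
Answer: 2027017366589/119111032 ≈ 17018.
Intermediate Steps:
Q(m) = -7 - 5*m (Q(m) = -5*m - 7 = -7 - 5*m)
T = -2026834514397/3826 (T = (-10731 - 10911)*(24478 + 1/(3577 + 4075)) = -21642*(24478 + 1/7652) = -21642*187305657/7652 = -2026834514397/3826 ≈ -5.2975e+8)
(-47792 + T)/(Q(-95) - 31600) = (-47792 - 2026834514397/3826)/((-7 - 5*(-95)) - 31600) = -2027017366589/(3826*((-7 + 475) - 31600)) = -2027017366589/(3826*(468 - 31600)) = -2027017366589/3826/(-31132) = -2027017366589/3826*(-1/31132) = 2027017366589/119111032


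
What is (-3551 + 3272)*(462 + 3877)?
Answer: -1210581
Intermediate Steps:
(-3551 + 3272)*(462 + 3877) = -279*4339 = -1210581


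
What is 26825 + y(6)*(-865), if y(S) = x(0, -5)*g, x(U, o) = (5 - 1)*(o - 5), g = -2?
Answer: -42375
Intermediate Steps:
x(U, o) = -20 + 4*o (x(U, o) = 4*(-5 + o) = -20 + 4*o)
y(S) = 80 (y(S) = (-20 + 4*(-5))*(-2) = (-20 - 20)*(-2) = -40*(-2) = 80)
26825 + y(6)*(-865) = 26825 + 80*(-865) = 26825 - 69200 = -42375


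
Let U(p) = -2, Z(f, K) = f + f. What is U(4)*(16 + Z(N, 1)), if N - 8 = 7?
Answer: -92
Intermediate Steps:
N = 15 (N = 8 + 7 = 15)
Z(f, K) = 2*f
U(4)*(16 + Z(N, 1)) = -2*(16 + 2*15) = -2*(16 + 30) = -2*46 = -92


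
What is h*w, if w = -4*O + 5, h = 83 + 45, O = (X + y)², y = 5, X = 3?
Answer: -32128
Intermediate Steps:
O = 64 (O = (3 + 5)² = 8² = 64)
h = 128
w = -251 (w = -4*64 + 5 = -256 + 5 = -251)
h*w = 128*(-251) = -32128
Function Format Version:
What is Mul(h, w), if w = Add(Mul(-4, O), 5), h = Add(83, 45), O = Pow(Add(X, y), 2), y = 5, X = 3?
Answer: -32128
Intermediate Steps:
O = 64 (O = Pow(Add(3, 5), 2) = Pow(8, 2) = 64)
h = 128
w = -251 (w = Add(Mul(-4, 64), 5) = Add(-256, 5) = -251)
Mul(h, w) = Mul(128, -251) = -32128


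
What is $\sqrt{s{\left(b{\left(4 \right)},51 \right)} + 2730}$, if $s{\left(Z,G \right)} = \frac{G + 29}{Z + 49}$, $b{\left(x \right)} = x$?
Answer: $\frac{\sqrt{7672810}}{53} \approx 52.264$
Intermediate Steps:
$s{\left(Z,G \right)} = \frac{29 + G}{49 + Z}$
$\sqrt{s{\left(b{\left(4 \right)},51 \right)} + 2730} = \sqrt{\frac{29 + 51}{49 + 4} + 2730} = \sqrt{\frac{1}{53} \cdot 80 + 2730} = \sqrt{\frac{80}{53} + 2730} = \sqrt{\frac{144770}{53}} = \frac{\sqrt{7672810}}{53}$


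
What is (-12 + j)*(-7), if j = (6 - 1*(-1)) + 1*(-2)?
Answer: 49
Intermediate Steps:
j = 5 (j = (6 + 1) - 2 = 7 - 2 = 5)
(-12 + j)*(-7) = (-12 + 5)*(-7) = -7*(-7) = 49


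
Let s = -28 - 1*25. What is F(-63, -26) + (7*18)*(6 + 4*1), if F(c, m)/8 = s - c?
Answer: 1340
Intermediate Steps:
s = -53 (s = -28 - 25 = -53)
F(c, m) = -424 - 8*c (F(c, m) = 8*(-53 - c) = -424 - 8*c)
F(-63, -26) + (7*18)*(6 + 4*1) = (-424 - 8*(-63)) + (7*18)*(6 + 4*1) = (-424 + 504) + 126*(6 + 4) = 80 + 126*10 = 80 + 1260 = 1340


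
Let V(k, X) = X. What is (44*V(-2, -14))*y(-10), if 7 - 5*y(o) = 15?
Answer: 4928/5 ≈ 985.60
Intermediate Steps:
y(o) = -8/5 (y(o) = 7/5 - ⅕*15 = 7/5 - 3 = -8/5)
(44*V(-2, -14))*y(-10) = (44*(-14))*(-8/5) = -616*(-8/5) = 4928/5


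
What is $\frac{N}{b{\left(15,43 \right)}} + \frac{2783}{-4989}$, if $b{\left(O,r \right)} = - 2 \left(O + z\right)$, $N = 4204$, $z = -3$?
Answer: $- \frac{1753379}{9978} \approx -175.72$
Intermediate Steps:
$b{\left(O,r \right)} = 6 - 2 O$ ($b{\left(O,r \right)} = - 2 \left(O - 3\right) = - 2 \left(-3 + O\right) = 6 - 2 O$)
$\frac{N}{b{\left(15,43 \right)}} + \frac{2783}{-4989} = \frac{4204}{6 - 30} + \frac{2783}{-4989} = \frac{4204}{6 - 30} + 2783 \left(- \frac{1}{4989}\right) = \frac{4204}{-24} - \frac{2783}{4989} = 4204 \left(- \frac{1}{24}\right) - \frac{2783}{4989} = - \frac{1051}{6} - \frac{2783}{4989} = - \frac{1753379}{9978}$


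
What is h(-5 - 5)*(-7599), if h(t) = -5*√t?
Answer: 37995*I*√10 ≈ 1.2015e+5*I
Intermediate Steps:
h(-5 - 5)*(-7599) = -5*√(-5 - 5)*(-7599) = -5*I*√10*(-7599) = 37995*I*√10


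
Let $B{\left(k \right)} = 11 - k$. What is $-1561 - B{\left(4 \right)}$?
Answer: $-1568$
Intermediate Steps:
$-1561 - B{\left(4 \right)} = -1561 - \left(11 - 4\right) = -1561 - 7 = -1568$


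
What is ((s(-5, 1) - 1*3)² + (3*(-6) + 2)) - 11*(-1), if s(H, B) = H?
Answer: 59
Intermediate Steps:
((s(-5, 1) - 1*3)² + (3*(-6) + 2)) - 11*(-1) = ((-5 - 1*3)² + (3*(-6) + 2)) - 11*(-1) = ((-5 - 3)² + (-18 + 2)) + 11 = ((-8)² - 16) + 11 = (64 - 16) + 11 = 48 + 11 = 59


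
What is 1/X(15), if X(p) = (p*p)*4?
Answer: 1/900 ≈ 0.0011111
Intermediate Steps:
X(p) = 4*p² (X(p) = p²*4 = 4*p²)
1/X(15) = 1/(4*15²) = 1/(4*225) = 1/900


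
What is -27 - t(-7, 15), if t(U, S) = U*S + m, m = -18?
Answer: 96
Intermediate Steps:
t(U, S) = -18 + S*U (t(U, S) = U*S - 18 = S*U - 18 = -18 + S*U)
-27 - t(-7, 15) = -27 - (-18 + 15*(-7)) = -27 - (-18 - 105) = -27 - 1*(-123) = -27 + 123 = 96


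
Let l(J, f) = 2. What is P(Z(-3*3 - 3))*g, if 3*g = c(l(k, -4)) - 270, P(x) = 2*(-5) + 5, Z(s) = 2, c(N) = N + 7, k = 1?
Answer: 435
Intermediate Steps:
c(N) = 7 + N
P(x) = -5 (P(x) = -10 + 5 = -5)
g = -87 (g = ((7 + 2) - 270)/3 = (9 - 270)/3 = (1/3)*(-261) = -87)
P(Z(-3*3 - 3))*g = -5*(-87) = 435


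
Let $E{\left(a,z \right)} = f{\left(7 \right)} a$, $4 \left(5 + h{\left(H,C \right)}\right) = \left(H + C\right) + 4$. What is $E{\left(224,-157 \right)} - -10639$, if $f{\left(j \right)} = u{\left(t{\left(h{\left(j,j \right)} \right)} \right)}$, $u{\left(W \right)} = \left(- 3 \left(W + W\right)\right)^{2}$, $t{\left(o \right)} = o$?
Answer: $12655$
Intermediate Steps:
$h{\left(H,C \right)} = -4 + \frac{C}{4} + \frac{H}{4}$ ($h{\left(H,C \right)} = -5 + \frac{\left(H + C\right) + 4}{4} = -5 + \frac{\left(C + H\right) + 4}{4} = -5 + \frac{4 + C + H}{4} = -5 + \left(1 + \frac{C}{4} + \frac{H}{4}\right) = -4 + \frac{C}{4} + \frac{H}{4}$)
$u{\left(W \right)} = 36 W^{2}$ ($u{\left(W \right)} = \left(- 3 \cdot 2 W\right)^{2} = \left(- 6 W\right)^{2} = 36 W^{2}$)
$f{\left(j \right)} = 36 \left(-4 + \frac{j}{2}\right)^{2}$ ($f{\left(j \right)} = 36 \left(-4 + \frac{j}{4} + \frac{j}{4}\right)^{2} = 36 \left(-4 + \frac{j}{2}\right)^{2}$)
$E{\left(a,z \right)} = 9 a$ ($E{\left(a,z \right)} = 9 \left(-8 + 7\right)^{2} a = 9 \left(-1\right)^{2} a = 9 \cdot 1 a = 9 a$)
$E{\left(224,-157 \right)} - -10639 = 9 \cdot 224 - -10639 = 2016 + 10639 = 12655$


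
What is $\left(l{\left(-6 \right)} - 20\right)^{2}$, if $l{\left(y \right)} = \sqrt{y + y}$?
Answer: $388 - 80 i \sqrt{3} \approx 388.0 - 138.56 i$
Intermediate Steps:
$l{\left(y \right)} = \sqrt{2} \sqrt{y}$ ($l{\left(y \right)} = \sqrt{2 y} = \sqrt{2} \sqrt{y}$)
$\left(l{\left(-6 \right)} - 20\right)^{2} = \left(\sqrt{2} \sqrt{-6} - 20\right)^{2} = \left(\sqrt{2} i \sqrt{6} - 20\right)^{2} = \left(2 i \sqrt{3} - 20\right)^{2} = \left(-20 + 2 i \sqrt{3}\right)^{2}$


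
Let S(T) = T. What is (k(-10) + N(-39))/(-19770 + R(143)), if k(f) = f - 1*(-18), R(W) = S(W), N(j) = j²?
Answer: -1529/19627 ≈ -0.077903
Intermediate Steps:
R(W) = W
k(f) = 18 + f (k(f) = f + 18 = 18 + f)
(k(-10) + N(-39))/(-19770 + R(143)) = ((18 - 10) + (-39)²)/(-19770 + 143) = (8 + 1521)/(-19627) = 1529*(-1/19627) = -1529/19627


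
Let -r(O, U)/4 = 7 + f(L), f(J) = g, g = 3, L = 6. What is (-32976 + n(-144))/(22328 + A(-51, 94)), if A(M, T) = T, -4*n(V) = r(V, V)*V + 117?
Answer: -45927/29896 ≈ -1.5362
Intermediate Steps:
f(J) = 3
r(O, U) = -40 (r(O, U) = -4*(7 + 3) = -4*10 = -40)
n(V) = -117/4 + 10*V (n(V) = -(-40*V + 117)/4 = -(117 - 40*V)/4 = -117/4 + 10*V)
(-32976 + n(-144))/(22328 + A(-51, 94)) = (-32976 + (-117/4 + 10*(-144)))/(22328 + 94) = (-32976 + (-117/4 - 1440))/22422 = (-32976 - 5877/4)*(1/22422) = -137781/4*1/22422 = -45927/29896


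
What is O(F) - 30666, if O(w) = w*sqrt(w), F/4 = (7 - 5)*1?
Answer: -30666 + 16*sqrt(2) ≈ -30643.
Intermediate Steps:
F = 8 (F = 4*((7 - 5)*1) = 4*(2*1) = 4*2 = 8)
O(w) = w**(3/2)
O(F) - 30666 = 8**(3/2) - 30666 = 16*sqrt(2) - 30666 = -30666 + 16*sqrt(2)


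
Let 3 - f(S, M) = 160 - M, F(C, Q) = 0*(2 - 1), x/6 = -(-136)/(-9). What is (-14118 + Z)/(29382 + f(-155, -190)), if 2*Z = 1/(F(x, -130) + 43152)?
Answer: -1218439871/2505836640 ≈ -0.48624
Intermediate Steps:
x = -272/3 (x = 6*(-(-136)/(-9)) = 6*(-(-136)*(-1)/9) = 6*(-8*17/9) = 6*(-136/9) = -272/3 ≈ -90.667)
F(C, Q) = 0 (F(C, Q) = 0*1 = 0)
Z = 1/86304 (Z = 1/(2*(0 + 43152)) = (½)/43152 = (½)*(1/43152) = 1/86304 ≈ 1.1587e-5)
f(S, M) = -157 + M (f(S, M) = 3 - (160 - M) = 3 + (-160 + M) = -157 + M)
(-14118 + Z)/(29382 + f(-155, -190)) = (-14118 + 1/86304)/(29382 + (-157 - 190)) = -1218439871/(86304*(29382 - 347)) = -1218439871/86304/29035 = -1218439871/86304*1/29035 = -1218439871/2505836640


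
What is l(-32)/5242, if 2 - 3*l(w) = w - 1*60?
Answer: 47/7863 ≈ 0.0059774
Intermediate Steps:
l(w) = 62/3 - w/3 (l(w) = ⅔ - (w - 1*60)/3 = ⅔ - (w - 60)/3 = ⅔ - (-60 + w)/3 = ⅔ + (20 - w/3) = 62/3 - w/3)
l(-32)/5242 = (62/3 - ⅓*(-32))/5242 = (62/3 + 32/3)*(1/5242) = (94/3)*(1/5242) = 47/7863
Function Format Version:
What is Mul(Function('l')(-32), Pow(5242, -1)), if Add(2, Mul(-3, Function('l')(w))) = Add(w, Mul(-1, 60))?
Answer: Rational(47, 7863) ≈ 0.0059774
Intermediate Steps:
Function('l')(w) = Add(Rational(62, 3), Mul(Rational(-1, 3), w)) (Function('l')(w) = Add(Rational(2, 3), Mul(Rational(-1, 3), Add(w, Mul(-1, 60)))) = Add(Rational(2, 3), Mul(Rational(-1, 3), Add(w, -60))) = Add(Rational(2, 3), Mul(Rational(-1, 3), Add(-60, w))) = Add(Rational(2, 3), Add(20, Mul(Rational(-1, 3), w))) = Add(Rational(62, 3), Mul(Rational(-1, 3), w)))
Mul(Function('l')(-32), Pow(5242, -1)) = Mul(Add(Rational(62, 3), Mul(Rational(-1, 3), -32)), Pow(5242, -1)) = Mul(Add(Rational(62, 3), Rational(32, 3)), Rational(1, 5242)) = Mul(Rational(94, 3), Rational(1, 5242)) = Rational(47, 7863)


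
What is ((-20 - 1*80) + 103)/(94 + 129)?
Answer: 3/223 ≈ 0.013453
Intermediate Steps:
((-20 - 1*80) + 103)/(94 + 129) = ((-20 - 80) + 103)/223 = (-100 + 103)*(1/223) = 3*(1/223) = 3/223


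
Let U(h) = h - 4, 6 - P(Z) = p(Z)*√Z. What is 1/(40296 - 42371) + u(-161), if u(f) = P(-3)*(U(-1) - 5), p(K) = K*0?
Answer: -124501/2075 ≈ -60.000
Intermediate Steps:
p(K) = 0
P(Z) = 6 (P(Z) = 6 - 0*√Z = 6 - 1*0 = 6 + 0 = 6)
U(h) = -4 + h
u(f) = -60 (u(f) = 6*((-4 - 1) - 5) = 6*(-5 - 5) = 6*(-10) = -60)
1/(40296 - 42371) + u(-161) = 1/(40296 - 42371) - 60 = 1/(-2075) - 60 = -1/2075 - 60 = -124501/2075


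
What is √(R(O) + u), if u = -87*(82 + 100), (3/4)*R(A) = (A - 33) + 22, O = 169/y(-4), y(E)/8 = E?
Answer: I*√2283222/12 ≈ 125.92*I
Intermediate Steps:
y(E) = 8*E
O = -169/32 (O = 169/((8*(-4))) = 169/(-32) = 169*(-1/32) = -169/32 ≈ -5.2813)
R(A) = -44/3 + 4*A/3 (R(A) = 4*((A - 33) + 22)/3 = 4*((-33 + A) + 22)/3 = 4*(-11 + A)/3 = -44/3 + 4*A/3)
u = -15834 (u = -87*182 = -15834)
√(R(O) + u) = √((-44/3 + (4/3)*(-169/32)) - 15834) = √((-44/3 - 169/24) - 15834) = √(-521/24 - 15834) = √(-380537/24) = I*√2283222/12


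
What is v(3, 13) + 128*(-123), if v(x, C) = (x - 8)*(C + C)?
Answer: -15874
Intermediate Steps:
v(x, C) = 2*C*(-8 + x) (v(x, C) = (-8 + x)*(2*C) = 2*C*(-8 + x))
v(3, 13) + 128*(-123) = 2*13*(-8 + 3) + 128*(-123) = 2*13*(-5) - 15744 = -130 - 15744 = -15874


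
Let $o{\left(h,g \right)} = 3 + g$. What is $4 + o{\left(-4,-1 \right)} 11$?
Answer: $26$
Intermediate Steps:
$4 + o{\left(-4,-1 \right)} 11 = 4 + \left(3 - 1\right) 11 = 4 + 2 \cdot 11 = 4 + 22 = 26$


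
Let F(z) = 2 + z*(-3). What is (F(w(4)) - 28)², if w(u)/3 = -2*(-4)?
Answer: 9604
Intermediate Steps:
w(u) = 24 (w(u) = 3*(-2*(-4)) = 3*8 = 24)
F(z) = 2 - 3*z
(F(w(4)) - 28)² = ((2 - 3*24) - 28)² = ((2 - 72) - 28)² = (-70 - 28)² = (-98)² = 9604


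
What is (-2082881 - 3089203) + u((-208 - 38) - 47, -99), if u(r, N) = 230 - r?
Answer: -5171561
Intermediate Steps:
(-2082881 - 3089203) + u((-208 - 38) - 47, -99) = (-2082881 - 3089203) + (230 - ((-208 - 38) - 47)) = -5172084 + (230 - (-246 - 47)) = -5172084 + (230 - 1*(-293)) = -5172084 + (230 + 293) = -5172084 + 523 = -5171561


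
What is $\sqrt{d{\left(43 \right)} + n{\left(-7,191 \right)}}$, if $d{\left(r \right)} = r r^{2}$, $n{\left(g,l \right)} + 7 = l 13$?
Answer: $\sqrt{81983} \approx 286.33$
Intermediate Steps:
$n{\left(g,l \right)} = -7 + 13 l$ ($n{\left(g,l \right)} = -7 + l 13 = -7 + 13 l$)
$d{\left(r \right)} = r^{3}$
$\sqrt{d{\left(43 \right)} + n{\left(-7,191 \right)}} = \sqrt{43^{3} + \left(-7 + 13 \cdot 191\right)} = \sqrt{79507 + \left(-7 + 2483\right)} = \sqrt{79507 + 2476} = \sqrt{81983}$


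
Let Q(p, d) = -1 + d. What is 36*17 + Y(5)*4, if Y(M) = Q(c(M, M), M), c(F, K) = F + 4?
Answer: 628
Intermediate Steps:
c(F, K) = 4 + F
Y(M) = -1 + M
36*17 + Y(5)*4 = 36*17 + (-1 + 5)*4 = 612 + 4*4 = 612 + 16 = 628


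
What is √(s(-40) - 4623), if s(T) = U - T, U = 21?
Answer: I*√4562 ≈ 67.543*I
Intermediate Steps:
s(T) = 21 - T
√(s(-40) - 4623) = √((21 - 1*(-40)) - 4623) = √((21 + 40) - 4623) = √(61 - 4623) = √(-4562) = I*√4562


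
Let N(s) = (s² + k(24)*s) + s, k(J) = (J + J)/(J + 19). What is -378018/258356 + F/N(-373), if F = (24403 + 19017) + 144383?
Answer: -4508833793/42690487084 ≈ -0.10562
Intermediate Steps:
F = 187803 (F = 43420 + 144383 = 187803)
k(J) = 2*J/(19 + J) (k(J) = (2*J)/(19 + J) = 2*J/(19 + J))
N(s) = s² + 91*s/43 (N(s) = (s² + (2*24/(19 + 24))*s) + s = (s² + (2*24/43)*s) + s = (s² + (2*24*(1/43))*s) + s = (s² + 48*s/43) + s = s² + 91*s/43)
-378018/258356 + F/N(-373) = -378018/258356 + 187803/(((1/43)*(-373)*(91 + 43*(-373)))) = -378018*1/258356 + 187803/(((1/43)*(-373)*(91 - 16039))) = -189009/129178 + 187803/(((1/43)*(-373)*(-15948))) = -189009/129178 + 187803/(5948604/43) = -189009/129178 + 187803*(43/5948604) = -189009/129178 + 897281/660956 = -4508833793/42690487084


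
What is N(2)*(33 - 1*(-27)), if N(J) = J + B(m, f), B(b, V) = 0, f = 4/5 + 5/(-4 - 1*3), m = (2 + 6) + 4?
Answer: 120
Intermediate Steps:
m = 12 (m = 8 + 4 = 12)
f = 3/35 (f = 4*(⅕) + 5/(-4 - 3) = ⅘ + 5/(-7) = ⅘ + 5*(-⅐) = ⅘ - 5/7 = 3/35 ≈ 0.085714)
N(J) = J (N(J) = J + 0 = J)
N(2)*(33 - 1*(-27)) = 2*(33 - 1*(-27)) = 2*(33 + 27) = 2*60 = 120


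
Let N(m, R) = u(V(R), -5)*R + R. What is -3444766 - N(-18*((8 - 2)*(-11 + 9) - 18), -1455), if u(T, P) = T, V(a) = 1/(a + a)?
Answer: -6886623/2 ≈ -3.4433e+6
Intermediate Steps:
V(a) = 1/(2*a)
N(m, R) = ½ + R (N(m, R) = (1/(2*R))*R + R = ½ + R)
-3444766 - N(-18*((8 - 2)*(-11 + 9) - 18), -1455) = -3444766 - (½ - 1455) = -3444766 - 1*(-2909/2) = -3444766 + 2909/2 = -6886623/2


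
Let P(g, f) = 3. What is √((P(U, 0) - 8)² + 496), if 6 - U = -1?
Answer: √521 ≈ 22.825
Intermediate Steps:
U = 7 (U = 6 - 1*(-1) = 6 + 1 = 7)
√((P(U, 0) - 8)² + 496) = √((3 - 8)² + 496) = √((-5)² + 496) = √(25 + 496) = √521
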